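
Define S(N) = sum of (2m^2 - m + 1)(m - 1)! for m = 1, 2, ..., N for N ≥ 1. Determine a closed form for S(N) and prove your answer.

S(N) = (2N + 1)N! - 1

We claim S(N) = (2N + 1)N! - 1 for all N ≥ 1.
Base case (N = 1): S(1) = 2, and the closed form gives 2. They agree.
Inductive step: assume the claim holds for N = m, so S(m) = (2m + 1)m! - 1.
Then S(m+1) = S(m) + ((2m^2 + 3m + 2)m!) = ((2m + 1)m! - 1) + ((2m^2 + 3m + 2)m!).
Simplifying, S(m+1) = (2(m+1) + 1)(m+1)! - 1,
which is the closed form with N = m+1.
Hence, by induction on N, the claim holds for every N ≥ 1.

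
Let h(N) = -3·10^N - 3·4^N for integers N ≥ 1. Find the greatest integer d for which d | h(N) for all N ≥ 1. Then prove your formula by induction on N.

Computing the first values: h(1) = -42 and h(2) = -348; gcd(-42, -348) = 6, so d ≤ 6.
We prove 6 | -3·10^N - 3·4^N for all N ≥ 1 by induction on N.
Base case (N = 1): h(1) = -42 = 6·(-7), so 6 | h(1).
Inductive step: suppose the statement holds for some r ≥ 1, i.e. 6 | h(r). Then
h(r+1) − 10·h(r) = (-3·10^(r+1) - 3·4^(r+1)) − 10·(-3·10^r - 3·4^r) = (-3)·4^r·(4 − 10) = (18)·4^r. Since 6 | h(r) by the inductive hypothesis, 6 | 10·h(r); and 6 | 18 since 18 = 6·3. Therefore 6 | h(r+1).
Hence, by induction on N, the claim holds for every N ≥ 1.
Therefore the largest such d is 6.

d = 6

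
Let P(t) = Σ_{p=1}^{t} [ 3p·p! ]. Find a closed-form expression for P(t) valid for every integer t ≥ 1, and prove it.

We claim P(t) = 3(t + 1)! - 3 for all t ≥ 1.
When t = 1: P(1) = 3, and the closed form gives 3. They agree.
Inductive step: assume the claim holds for t = p, so P(p) = 3(p + 1)! - 3.
Then P(p+1) = P(p) + (3(p + 1)(p + 1)!) = (3(p + 1)! - 3) + (3(p + 1)(p + 1)!).
Simplifying, P(p+1) = 3((p+1) + 1)! - 3,
which is the closed form with t = p+1.
By induction, the statement is established for all t ≥ 1.

P(t) = 3(t + 1)! - 3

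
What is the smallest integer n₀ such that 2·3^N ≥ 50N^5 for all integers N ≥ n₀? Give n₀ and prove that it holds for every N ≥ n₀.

n₀ = 16

At N = 15: 28697814 < 37968750, so the inequality fails and n₀ ≥ 16. We prove 2·3^N ≥ 50N^5 for all N ≥ 16.
Base case (N = 16): 2·3^N = 86093442 and 50N^5 = 52428800, so 86093442 ≥ 52428800.
For the inductive step, assume it holds for an arbitrary m ≥ 16, so 2·3^m ≥ 50m^5.
Then 2·3^(m + 1) = 3·(2·3^m) ≥ 3·(50m^5).
Also, for m ≥ 16 we have 3·(50m^5) ≥ 50(m+1)^5, since 3 ≥ (1 + 1/m)^5 for all m ≥ 16.
Combining, 2·3^(m + 1) ≥ 50(m+1)^5.
By induction, the statement is established for all N ≥ 16.
Hence the smallest such n₀ is 16.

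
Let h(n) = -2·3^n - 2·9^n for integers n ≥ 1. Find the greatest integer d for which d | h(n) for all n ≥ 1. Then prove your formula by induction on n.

Computing the first values: h(1) = -24 and h(2) = -180; gcd(-24, -180) = 12, so d ≤ 12.
We prove 12 | -2·3^n - 2·9^n for all n ≥ 1 by induction on n.
When n = 1: h(1) = -24 = 12·(-2), so 12 | h(1).
For the inductive step, assume it holds for an arbitrary p ≥ 1, i.e. 12 | h(p). Then
h(p+1) − 9·h(p) = (-2·3^(p+1) - 2·9^(p+1)) − 9·(-2·3^p - 2·9^p) = (-2)·3^p·(3 − 9) = (12)·3^p. Since 12 | h(p) by the inductive hypothesis, 12 | 9·h(p); and 12 | 12 since 12 = 12·1. Therefore 12 | h(p+1).
By the principle of mathematical induction, the result holds for all n ≥ 1.
Therefore the largest such d is 12.

d = 12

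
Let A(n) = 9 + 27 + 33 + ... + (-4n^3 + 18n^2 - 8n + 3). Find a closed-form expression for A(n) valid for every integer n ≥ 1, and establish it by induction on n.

We claim A(n) = -n(n^3 - 4n^2 - 4n - 2) for all n ≥ 1.
Base case (n = 1): A(1) = 9, and the closed form gives 9. They agree.
Inductive step: suppose the statement holds for some i ≥ 1, so A(i) = i(-i^3 + 4i^2 + 4i + 2).
Then A(i+1) = A(i) + (-4i^3 + 6i^2 + 16i + 9) = (i(-i^3 + 4i^2 + 4i + 2)) + (-4i^3 + 6i^2 + 16i + 9).
Simplifying, A(i+1) = -(i + 1)(i^3 - i^2 - 9i - 9) = -(i+1)((i+1)^3 - 4(i+1)^2 - 4(i+1) - 2),
which is the closed form with n = i+1.
Hence, by induction on n, the claim holds for every n ≥ 1.

A(n) = -n(n^3 - 4n^2 - 4n - 2)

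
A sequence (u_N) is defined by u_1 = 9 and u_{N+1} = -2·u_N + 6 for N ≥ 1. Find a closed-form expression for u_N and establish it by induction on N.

Computing the first terms: u_1 = 9, u_2 = -12, u_3 = 30. This suggests u_N = 7(-2)^(N - 1) + 2.
When N = 1: the formula gives 9 = 9 = u_1.
Suppose the result is true for N = r, so u_r = 7(-2)^(r - 1) + 2.
Then u_{r+1} = -2·u_r + 6 = -2·(7(-2)^(r - 1) + 2) + 6 = 7(-2)^r + 2 = 7(-2)^((r+1) - 1) + 2,
which is the claimed formula at N = r+1.
Hence, by induction on N, the claim holds for every N ≥ 1.

u_N = 7(-2)^(N - 1) + 2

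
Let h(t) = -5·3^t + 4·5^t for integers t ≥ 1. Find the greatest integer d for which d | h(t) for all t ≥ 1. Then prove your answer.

d = 5

Computing the first values: h(1) = 5 and h(2) = 55; gcd(5, 55) = 5, so d ≤ 5.
We prove 5 | -5·3^t + 4·5^t for all t ≥ 1 by induction on t.
For the base case t = 1: h(1) = 5 = 5·(1), so 5 | h(1).
Inductive step: assume the claim holds for t = m, i.e. 5 | h(m). Then
h(m+1) − 5·h(m) = (-5·3^(m+1) + 4·5^(m+1)) − 5·(-5·3^m + 4·5^m) = (-5)·3^m·(3 − 5) = (10)·3^m. Since 5 | h(m) by the inductive hypothesis, 5 | 5·h(m); and 5 | 10 since 10 = 5·2. Therefore 5 | h(m+1).
By the principle of mathematical induction, the result holds for all t ≥ 1.
Therefore the largest such d is 5.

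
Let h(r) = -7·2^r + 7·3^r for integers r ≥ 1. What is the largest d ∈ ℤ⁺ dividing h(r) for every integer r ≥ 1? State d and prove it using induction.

Computing the first values: h(1) = 7 and h(2) = 35; gcd(7, 35) = 7, so d ≤ 7.
We prove 7 | -7·2^r + 7·3^r for all r ≥ 1 by induction on r.
When r = 1: h(1) = 7 = 7·(1), so 7 | h(1).
Inductive step: suppose the statement holds for some k ≥ 1, i.e. 7 | h(k). Then
h(k+1) − 3·h(k) = (-7·2^(k+1) + 7·3^(k+1)) − 3·(-7·2^k + 7·3^k) = (-7)·2^k·(2 − 3) = (7)·2^k. Since 7 | h(k) by the inductive hypothesis, 7 | 3·h(k); and 7 | 7 since 7 = 7·1. Therefore 7 | h(k+1).
This completes the induction.
Therefore the largest such d is 7.

d = 7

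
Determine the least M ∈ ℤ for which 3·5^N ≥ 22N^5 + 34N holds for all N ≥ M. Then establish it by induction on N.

At N = 7: 234375 < 369992, so the inequality fails and M ≥ 8. We prove 3·5^N ≥ 22N^5 + 34N for all N ≥ 8.
Base case (N = 8): 3·5^N = 1171875 and 22N^5 + 34N = 721168, so 1171875 ≥ 721168.
Inductive step: assume the claim holds for N = j, so 3·5^j ≥ 22j^5 + 34j.
Then 3·5^(j + 1) = 5·(3·5^j) ≥ 5·(22j^5 + 34j).
Also, for j ≥ 8 we have 5·(22j^5 + 34j) ≥ 22(j+1)^5 + 34(j+1), since 5·(22j^5 + 34j) − (22(j+1)^5 + 34(j+1)) = 88j^5 - 110j^4 - 220j^3 - 220j^2 + 26j - 56, which is nonnegative for all j ≥ 8.
Combining, 3·5^(j + 1) ≥ 22(j+1)^5 + 34(j+1).
Hence, by induction on N, the claim holds for every N ≥ 8.
Hence the smallest such M is 8.

M = 8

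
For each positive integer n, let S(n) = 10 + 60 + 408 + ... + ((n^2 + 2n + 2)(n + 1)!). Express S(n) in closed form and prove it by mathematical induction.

We claim S(n) = (n + 1)(n + 2)! - 2 for all n ≥ 1.
Base case (n = 1): S(1) = 10, and the closed form gives 10. They agree.
Inductive step: suppose the statement holds for some j ≥ 1, so S(j) = (j + 1)(j + 2)! - 2.
Then S(j+1) = S(j) + ((j^2 + 4j + 5)(j + 2)!) = ((j + 1)(j + 2)! - 2) + ((j^2 + 4j + 5)(j + 2)!).
Simplifying, S(j+1) = ((j+1) + 1)((j+1) + 2)! - 2,
which is the closed form with n = j+1.
This completes the induction.

S(n) = (n + 1)(n + 2)! - 2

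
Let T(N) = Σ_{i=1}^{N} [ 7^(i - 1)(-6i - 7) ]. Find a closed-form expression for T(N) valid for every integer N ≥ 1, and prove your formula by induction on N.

We claim T(N) = -7^N(N + 1) + 1 for all N ≥ 1.
When N = 1: T(1) = -13, and the closed form gives -13. They agree.
Suppose the result is true for N = i, so T(i) = -7^i(i + 1) + 1.
Then T(i+1) = T(i) + (7^i(-6i - 13)) = (-7^i(i + 1) + 1) + (7^i(-6i - 13)).
Simplifying, T(i+1) = -7·7^i·i - 14·7^i + 1 = -7^(i+1)((i+1) + 1) + 1,
which is the closed form with N = i+1.
By induction, the statement is established for all N ≥ 1.

T(N) = -7^N(N + 1) + 1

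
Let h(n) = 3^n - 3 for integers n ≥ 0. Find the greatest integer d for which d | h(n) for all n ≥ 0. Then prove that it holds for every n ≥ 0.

d = 2

Computing the first values: h(0) = -2 and h(1) = 0; gcd(-2, 0) = 2, so d ≤ 2.
We prove 2 | 3^n - 3 for all n ≥ 0 by induction on n.
Base step (n = 0): h(0) = -2 = 2·(-1), so 2 | h(0).
Suppose the result is true for n = i, i.e. 2 | h(i). Then
h(i+1) = 3^(i+1) - 3 = 3·(3^i - 3) + 6 = 3·h(i) + 6. The first term is divisible by 2 by the inductive hypothesis, and 6 is divisible by 2. Hence 2 | h(i+1).
By induction, the statement is established for all n ≥ 0.
Therefore the largest such d is 2.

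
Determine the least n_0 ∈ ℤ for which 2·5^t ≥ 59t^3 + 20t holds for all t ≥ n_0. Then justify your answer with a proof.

n_0 = 6

At t = 5: 6250 < 7475, so the inequality fails and n_0 ≥ 6. We prove 2·5^t ≥ 59t^3 + 20t for all t ≥ 6.
Base step (t = 6): 2·5^t = 31250 and 59t^3 + 20t = 12864, so 31250 ≥ 12864.
Inductive step: suppose the statement holds for some r ≥ 6, so 2·5^r ≥ 59r^3 + 20r.
Then 2·5^(r + 1) = 5·(2·5^r) ≥ 5·(59r^3 + 20r).
Also, for r ≥ 6 we have 5·(59r^3 + 20r) ≥ 59(r+1)^3 + 20(r+1), since 5·(59r^3 + 20r) − (59(r+1)^3 + 20(r+1)) = 236r^3 - 177r^2 - 97r - 79, which is nonnegative for all r ≥ 6.
Combining, 2·5^(r + 1) ≥ 59(r+1)^3 + 20(r+1).
Hence, by induction on t, the claim holds for every t ≥ 6.
Hence the smallest such n_0 is 6.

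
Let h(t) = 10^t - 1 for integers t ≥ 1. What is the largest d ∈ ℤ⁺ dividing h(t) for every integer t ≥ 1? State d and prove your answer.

d = 9

Computing the first values: h(1) = 9 and h(2) = 99; gcd(9, 99) = 9, so d ≤ 9.
We prove 9 | 10^t - 1 for all t ≥ 1 by induction on t.
For the base case t = 1: h(1) = 9 = 9·(1), so 9 | h(1).
Inductive step: assume the claim holds for t = j, i.e. 9 | h(j). Then
10^{j+1} − 1^{j+1} = 10·10^j − 1·1^j = 10·(10^j − 1^j) + (9)·1^j. The first term is divisible by 9 by the inductive hypothesis, and the second term (9)·1^j is divisible by 9 since 9 | 9. Hence 9 | h(j+1).
By the principle of mathematical induction, the result holds for all t ≥ 1.
Therefore the largest such d is 9.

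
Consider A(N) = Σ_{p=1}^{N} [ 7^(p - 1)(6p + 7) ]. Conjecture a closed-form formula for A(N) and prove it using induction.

A(N) = 7^N(N + 1) - 1

We claim A(N) = 7^N(N + 1) - 1 for all N ≥ 1.
When N = 1: A(1) = 13, and the closed form gives 13. They agree.
Inductive step: assume the claim holds for N = p, so A(p) = 7^p(p + 1) - 1.
Then A(p+1) = A(p) + (7^p(6p + 13)) = (7^p(p + 1) - 1) + (7^p(6p + 13)).
Simplifying, A(p+1) = 7·7^p·p + 14·7^p - 1 = 7^(p+1)((p+1) + 1) - 1,
which is the closed form with N = p+1.
Hence, by induction on N, the claim holds for every N ≥ 1.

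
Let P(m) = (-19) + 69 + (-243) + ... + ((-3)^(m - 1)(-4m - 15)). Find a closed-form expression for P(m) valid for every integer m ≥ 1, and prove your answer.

P(m) = (-3)^m(m + 4) - 4

We claim P(m) = (-3)^m(m + 4) - 4 for all m ≥ 1.
Base step (m = 1): P(1) = -19, and the closed form gives -19. They agree.
Suppose the result is true for m = i, so P(i) = (-3)^i(i + 4) - 4.
Then P(i+1) = P(i) + ((-3)^i(-4i - 19)) = ((-3)^i(i + 4) - 4) + ((-3)^i(-4i - 19)).
Simplifying, P(i+1) = -3(-3)^i·i - 15(-3)^i - 4 = (-3)^(i+1)((i+1) + 4) - 4,
which is the closed form with m = i+1.
Hence, by induction on m, the claim holds for every m ≥ 1.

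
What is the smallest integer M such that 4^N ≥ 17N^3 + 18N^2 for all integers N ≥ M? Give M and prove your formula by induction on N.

M = 7

At N = 6: 4096 < 4320, so the inequality fails and M ≥ 7. We prove 4^N ≥ 17N^3 + 18N^2 for all N ≥ 7.
For the base case N = 7: 4^N = 16384 and 17N^3 + 18N^2 = 6713, so 16384 ≥ 6713.
Inductive step: assume the claim holds for N = j, so 4^j ≥ 17j^3 + 18j^2.
Then 4^(j + 1) = 4·(4^j) ≥ 4·(17j^3 + 18j^2).
Also, for j ≥ 7 we have 4·(17j^3 + 18j^2) ≥ 17(j+1)^3 + 18(j+1)^2, since 4·(17j^3 + 18j^2) − (17(j+1)^3 + 18(j+1)^2) = 51j^3 + 3j^2 - 87j - 35, which is nonnegative for all j ≥ 7.
Combining, 4^(j + 1) ≥ 17(j+1)^3 + 18(j+1)^2.
Hence, by induction on N, the claim holds for every N ≥ 7.
Hence the smallest such M is 7.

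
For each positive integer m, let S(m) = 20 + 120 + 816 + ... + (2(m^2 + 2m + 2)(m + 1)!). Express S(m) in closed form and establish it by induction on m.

We claim S(m) = (2m + 2)(m + 2)! - 4 for all m ≥ 1.
For the base case m = 1: S(1) = 20, and the closed form gives 20. They agree.
Inductive step: assume the claim holds for m = j, so S(j) = (2j + 2)(j + 2)! - 4.
Then S(j+1) = S(j) + (2(j^2 + 4j + 5)(j + 2)!) = ((2j + 2)(j + 2)! - 4) + (2(j^2 + 4j + 5)(j + 2)!).
Simplifying, S(j+1) = (2(j+1) + 2)((j+1) + 2)! - 4,
which is the closed form with m = j+1.
This completes the induction.

S(m) = (2m + 2)(m + 2)! - 4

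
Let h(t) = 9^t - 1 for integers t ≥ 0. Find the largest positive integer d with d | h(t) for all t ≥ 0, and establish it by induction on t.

d = 8

Computing the first values: h(0) = 0 and h(1) = 8; gcd(0, 8) = 8, so d ≤ 8.
We prove 8 | 9^t - 1 for all t ≥ 0 by induction on t.
Base case (t = 0): h(0) = 0 = 8·(0), so 8 | h(0).
Suppose the result is true for t = i, i.e. 8 | h(i). Then
h(i+1) = 9^(i+1) - 1 = 9·(9^i - 1) + 8 = 9·h(i) + 8. The first term is divisible by 8 by the inductive hypothesis, and 8 is divisible by 8. Hence 8 | h(i+1).
Hence, by induction on t, the claim holds for every t ≥ 0.
Therefore the largest such d is 8.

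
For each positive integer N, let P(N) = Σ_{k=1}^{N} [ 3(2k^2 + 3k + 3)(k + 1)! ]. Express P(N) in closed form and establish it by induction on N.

We claim P(N) = (6N + 3)(N + 2)! - 6 for all N ≥ 1.
Base step (N = 1): P(1) = 48, and the closed form gives 48. They agree.
For the inductive step, assume it holds for an arbitrary k ≥ 1, so P(k) = (6k + 3)(k + 2)! - 6.
Then P(k+1) = P(k) + (3(2k^2 + 7k + 8)(k + 2)!) = ((6k + 3)(k + 2)! - 6) + (3(2k^2 + 7k + 8)(k + 2)!).
Simplifying, P(k+1) = (6(k+1) + 3)((k+1) + 2)! - 6,
which is the closed form with N = k+1.
By induction, the statement is established for all N ≥ 1.

P(N) = (6N + 3)(N + 2)! - 6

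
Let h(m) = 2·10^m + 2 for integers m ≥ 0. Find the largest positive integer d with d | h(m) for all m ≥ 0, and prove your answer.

Computing the first values: h(0) = 4 and h(1) = 22; gcd(4, 22) = 2, so d ≤ 2.
We prove 2 | 2·10^m + 2 for all m ≥ 0 by induction on m.
Base step (m = 0): h(0) = 4 = 2·(2), so 2 | h(0).
Inductive step: suppose the statement holds for some k ≥ 0, i.e. 2 | h(k). Then
h(k+1) = 2·10^(k+1) + 2 = 10·(2·10^k + 2) - 18 = 10·h(k) - 18. The first term is divisible by 2 by the inductive hypothesis, and -18 is divisible by 2. Hence 2 | h(k+1).
Hence, by induction on m, the claim holds for every m ≥ 0.
Therefore the largest such d is 2.

d = 2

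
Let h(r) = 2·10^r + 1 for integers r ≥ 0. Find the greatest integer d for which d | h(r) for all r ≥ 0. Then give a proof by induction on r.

d = 3

Computing the first values: h(0) = 3 and h(1) = 21; gcd(3, 21) = 3, so d ≤ 3.
We prove 3 | 2·10^r + 1 for all r ≥ 0 by induction on r.
When r = 0: h(0) = 3 = 3·(1), so 3 | h(0).
Inductive step: assume the claim holds for r = m, i.e. 3 | h(m). Then
h(m+1) = 2·10^(m+1) + 1 = 10·(2·10^m + 1) - 9 = 10·h(m) - 9. The first term is divisible by 3 by the inductive hypothesis, and -9 is divisible by 3. Hence 3 | h(m+1).
By induction, the statement is established for all r ≥ 0.
Therefore the largest such d is 3.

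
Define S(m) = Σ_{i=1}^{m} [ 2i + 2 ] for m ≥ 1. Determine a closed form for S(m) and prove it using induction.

We claim S(m) = m(m + 3) for all m ≥ 1.
When m = 1: S(1) = 4, and the closed form gives 4. They agree.
Inductive step: assume the claim holds for m = i, so S(i) = i(i + 3).
Then S(i+1) = S(i) + (2i + 4) = (i(i + 3)) + (2i + 4).
Simplifying, S(i+1) = (i + 1)(i + 4) = (i+1)((i+1) + 3),
which is the closed form with m = i+1.
Hence, by induction on m, the claim holds for every m ≥ 1.

S(m) = m(m + 3)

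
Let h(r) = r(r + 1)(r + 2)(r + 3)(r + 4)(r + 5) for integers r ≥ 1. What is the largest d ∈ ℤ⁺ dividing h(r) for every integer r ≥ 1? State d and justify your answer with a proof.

d = 720

Computing the first values: h(1) = 720 and h(2) = 5040; gcd(720, 5040) = 720, so d ≤ 720.
We prove 720 | r(r + 1)(r + 2)(r + 3)(r + 4)(r + 5) for all r ≥ 1 by induction on r.
For the base case r = 1: h(1) = 720 = 720·(1), so 720 | h(1).
Inductive step: assume the claim holds for r = j, i.e. 720 | h(j). Then
h(j+1) − h(j) = (j+1)·(j+2)·(j+3)·(j+4)·(j+5)·(j+6) − j·(j+1)·(j+2)·(j+3)·(j+4)·(j+5) = (j+1)·(j+2)·(j+3)·(j+4)·(j+5)·[(j+6) − j] = 6·(j+1)·(j+2)·(j+3)·(j+4)·(j+5). The product of 5 consecutive integers is divisible by (5)! = 120, so h(j+1) − h(j) is divisible by 6·120 = 720. By the inductive hypothesis 720 | h(j), hence 720 | h(j+1).
By the principle of mathematical induction, the result holds for all r ≥ 1.
Therefore the largest such d is 720.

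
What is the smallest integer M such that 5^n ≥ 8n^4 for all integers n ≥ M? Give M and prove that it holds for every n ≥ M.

At n = 5: 3125 < 5000, so the inequality fails and M ≥ 6. We prove 5^n ≥ 8n^4 for all n ≥ 6.
Base step (n = 6): 5^n = 15625 and 8n^4 = 10368, so 15625 ≥ 10368.
Suppose the result is true for n = i, so 5^i ≥ 8i^4.
Then 5^(i + 1) = 5·(5^i) ≥ 5·(8i^4).
Also, for i ≥ 6 we have 5·(8i^4) ≥ 8(i+1)^4, since 5 ≥ (1 + 1/i)^4 for all i ≥ 6.
Combining, 5^(i + 1) ≥ 8(i+1)^4.
Hence, by induction on n, the claim holds for every n ≥ 6.
Hence the smallest such M is 6.

M = 6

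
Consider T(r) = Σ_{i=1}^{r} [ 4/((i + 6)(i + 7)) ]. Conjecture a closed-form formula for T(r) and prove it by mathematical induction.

We claim T(r) = 4r/(7(r + 7)) for all r ≥ 1.
For the base case r = 1: T(1) = 1/14, and the closed form gives 1/14. They agree.
For the inductive step, assume it holds for an arbitrary i ≥ 1, so T(i) = 4i/(7(i + 7)).
Then T(i+1) = T(i) + (4/((i + 7)(i + 8))) = (4i/(7(i + 7))) + (4/((i + 7)(i + 8))).
Simplifying, T(i+1) = 4(i + 1)/(7(i + 8)) = 4(i+1)/(7((i+1) + 7)),
which is the closed form with r = i+1.
By the principle of mathematical induction, the result holds for all r ≥ 1.

T(r) = 4r/(7(r + 7))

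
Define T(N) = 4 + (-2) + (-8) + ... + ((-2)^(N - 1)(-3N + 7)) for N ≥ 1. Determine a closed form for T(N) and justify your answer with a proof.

T(N) = (-2)^N(N - 2) + 2

We claim T(N) = (-2)^N(N - 2) + 2 for all N ≥ 1.
For the base case N = 1: T(1) = 4, and the closed form gives 4. They agree.
Inductive step: suppose the statement holds for some r ≥ 1, so T(r) = (-2)^r(r - 2) + 2.
Then T(r+1) = T(r) + ((-2)^r(-3r + 4)) = ((-2)^r(r - 2) + 2) + ((-2)^r(-3r + 4)).
Simplifying, T(r+1) = -2(-2)^r·r + 2(-2)^r + 2 = (-2)^(r+1)((r+1) - 2) + 2,
which is the closed form with N = r+1.
Hence, by induction on N, the claim holds for every N ≥ 1.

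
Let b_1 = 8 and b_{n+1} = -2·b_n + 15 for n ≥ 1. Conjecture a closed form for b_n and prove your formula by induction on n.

Computing the first terms: b_1 = 8, b_2 = -1, b_3 = 17. This suggests b_n = 3(-2)^(n - 1) + 5.
For the base case n = 1: the formula gives 8 = 8 = b_1.
Suppose the result is true for n = p, so b_p = 3(-2)^(p - 1) + 5.
Then b_{p+1} = -2·b_p + 15 = -2·(3(-2)^(p - 1) + 5) + 15 = 3(-2)^p + 5 = 3(-2)^((p+1) - 1) + 5,
which is the claimed formula at n = p+1.
This completes the induction.

b_n = 3(-2)^(n - 1) + 5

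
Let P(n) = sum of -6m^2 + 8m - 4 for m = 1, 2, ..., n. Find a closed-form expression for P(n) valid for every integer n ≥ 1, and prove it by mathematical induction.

P(n) = -n(2n^2 - n + 1)

We claim P(n) = -n(2n^2 - n + 1) for all n ≥ 1.
For the base case n = 1: P(1) = -2, and the closed form gives -2. They agree.
Suppose the result is true for n = m, so P(m) = m(-2m^2 + m - 1).
Then P(m+1) = P(m) + (-6m^2 - 4m - 2) = (m(-2m^2 + m - 1)) + (-6m^2 - 4m - 2).
Simplifying, P(m+1) = -(m + 1)(2m^2 + 3m + 2) = -(m+1)(2(m+1)^2 - (m+1) + 1),
which is the closed form with n = m+1.
By induction, the statement is established for all n ≥ 1.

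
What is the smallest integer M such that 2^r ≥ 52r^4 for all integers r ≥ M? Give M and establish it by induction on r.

At r = 24: 16777216 < 17252352, so the inequality fails and M ≥ 25. We prove 2^r ≥ 52r^4 for all r ≥ 25.
For the base case r = 25: 2^r = 33554432 and 52r^4 = 20312500, so 33554432 ≥ 20312500.
For the inductive step, assume it holds for an arbitrary k ≥ 25, so 2^k ≥ 52k^4.
Then 2^(k + 1) = 2·(2^k) ≥ 2·(52k^4).
Also, for k ≥ 25 we have 2·(52k^4) ≥ 52(k+1)^4, since 2 ≥ (1 + 1/k)^4 for all k ≥ 25.
Combining, 2^(k + 1) ≥ 52(k+1)^4.
By the principle of mathematical induction, the result holds for all r ≥ 25.
Hence the smallest such M is 25.

M = 25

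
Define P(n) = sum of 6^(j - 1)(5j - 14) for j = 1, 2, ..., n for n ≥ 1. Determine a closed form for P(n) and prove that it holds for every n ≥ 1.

We claim P(n) = 6^n(n - 3) + 3 for all n ≥ 1.
Base case (n = 1): P(1) = -9, and the closed form gives -9. They agree.
Inductive step: assume the claim holds for n = j, so P(j) = 6^j(j - 3) + 3.
Then P(j+1) = P(j) + (6^j(5j - 9)) = (6^j(j - 3) + 3) + (6^j(5j - 9)).
Simplifying, P(j+1) = 6·6^j·j - 12·6^j + 3 = 6^(j+1)((j+1) - 3) + 3,
which is the closed form with n = j+1.
This completes the induction.

P(n) = 6^n(n - 3) + 3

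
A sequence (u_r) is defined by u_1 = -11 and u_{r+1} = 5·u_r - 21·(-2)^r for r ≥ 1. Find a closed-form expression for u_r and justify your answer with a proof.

u_r = 3(-2)^r - 5^r

Computing the first terms: u_1 = -11, u_2 = -13, u_3 = -149. This suggests u_r = 3(-2)^r - 5^r.
When r = 1: the formula gives -11 = -11 = u_1.
Suppose the result is true for r = k, so u_k = 3(-2)^k - 5^k.
Then u_{k+1} = 5·u_k - 21·(-2)^k = 5·(3(-2)^k - 5^k) - 21·(-2)^k = 3(-2)^(k + 1) - 5^(k + 1),
which is the claimed formula at r = k+1.
By the principle of mathematical induction, the result holds for all r ≥ 1.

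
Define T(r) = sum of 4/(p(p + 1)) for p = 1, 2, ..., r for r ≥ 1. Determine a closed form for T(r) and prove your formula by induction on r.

T(r) = 4r/(r + 1)

We claim T(r) = 4r/(r + 1) for all r ≥ 1.
When r = 1: T(1) = 2, and the closed form gives 2. They agree.
Inductive step: suppose the statement holds for some p ≥ 1, so T(p) = 4p/(p + 1).
Then T(p+1) = T(p) + (4/((p + 1)(p + 2))) = (4p/(p + 1)) + (4/((p + 1)(p + 2))).
Simplifying, T(p+1) = 4(p + 1)/(p + 2) = 4(p+1)/((p+1) + 1),
which is the closed form with r = p+1.
By the principle of mathematical induction, the result holds for all r ≥ 1.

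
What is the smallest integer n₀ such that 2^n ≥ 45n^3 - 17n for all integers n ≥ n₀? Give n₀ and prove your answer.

n₀ = 18

At n = 17: 131072 < 220796, so the inequality fails and n₀ ≥ 18. We prove 2^n ≥ 45n^3 - 17n for all n ≥ 18.
Base step (n = 18): 2^n = 262144 and 45n^3 - 17n = 262134, so 262144 ≥ 262134.
For the inductive step, assume it holds for an arbitrary k ≥ 18, so 2^k ≥ 45k^3 - 17k.
Then 2^(k + 1) = 2·(2^k) ≥ 2·(45k^3 - 17k).
Also, for k ≥ 18 we have 2·(45k^3 - 17k) ≥ 45(k+1)^3 - 17(k+1), since 2·(45k^3 - 17k) − (45(k+1)^3 - 17(k+1)) = 45k^3 - 135k^2 - 152k - 28, which is nonnegative for all k ≥ 18.
Combining, 2^(k + 1) ≥ 45(k+1)^3 - 17(k+1).
By induction, the statement is established for all n ≥ 18.
Hence the smallest such n₀ is 18.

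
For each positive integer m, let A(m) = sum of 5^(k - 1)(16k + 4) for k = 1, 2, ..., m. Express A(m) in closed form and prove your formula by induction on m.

A(m) = 4·5^m·m

We claim A(m) = 4·5^m·m for all m ≥ 1.
For the base case m = 1: A(1) = 20, and the closed form gives 20. They agree.
Inductive step: suppose the statement holds for some k ≥ 1, so A(k) = 4·5^k·k.
Then A(k+1) = A(k) + (5^k(16k + 20)) = (4·5^k·k) + (5^k(16k + 20)).
Simplifying, A(k+1) = 20·5^k(k + 1) = 4·5^(k+1)·(k+1),
which is the closed form with m = k+1.
Hence, by induction on m, the claim holds for every m ≥ 1.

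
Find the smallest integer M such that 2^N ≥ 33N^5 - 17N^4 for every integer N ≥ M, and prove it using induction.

M = 30

At N = 29: 536870912 < 664844140, so the inequality fails and M ≥ 30. We prove 2^N ≥ 33N^5 - 17N^4 for all N ≥ 30.
Base case (N = 30): 2^N = 1073741824 and 33N^5 - 17N^4 = 788130000, so 1073741824 ≥ 788130000.
For the inductive step, assume it holds for an arbitrary j ≥ 30, so 2^j ≥ 33j^5 - 17j^4.
Then 2^(j + 1) = 2·(2^j) ≥ 2·(33j^5 - 17j^4).
Also, for j ≥ 30 we have 2·(33j^5 - 17j^4) ≥ 33(j+1)^5 - 17(j+1)^4, since 2·(33j^5 - 17j^4) − (33(j+1)^5 - 17(j+1)^4) = 33j^5 - 182j^4 - 262j^3 - 228j^2 - 97j - 16, which is nonnegative for all j ≥ 30.
Combining, 2^(j + 1) ≥ 33(j+1)^5 - 17(j+1)^4.
By the principle of mathematical induction, the result holds for all N ≥ 30.
Hence the smallest such M is 30.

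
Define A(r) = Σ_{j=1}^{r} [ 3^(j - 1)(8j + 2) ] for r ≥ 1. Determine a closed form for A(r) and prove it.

We claim A(r) = 3^r(4r - 1) + 1 for all r ≥ 1.
For the base case r = 1: A(1) = 10, and the closed form gives 10. They agree.
For the inductive step, assume it holds for an arbitrary j ≥ 1, so A(j) = 3^j(4j - 1) + 1.
Then A(j+1) = A(j) + (3^j(8j + 10)) = (3^j(4j - 1) + 1) + (3^j(8j + 10)).
Simplifying, A(j+1) = 12·3^j·j + 9·3^j + 1 = 3^(j+1)(4(j+1) - 1) + 1,
which is the closed form with r = j+1.
This completes the induction.

A(r) = 3^r(4r - 1) + 1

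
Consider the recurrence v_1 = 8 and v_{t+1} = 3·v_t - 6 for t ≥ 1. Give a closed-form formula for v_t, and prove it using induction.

v_t = 5·3^(t - 1) + 3

Computing the first terms: v_1 = 8, v_2 = 18, v_3 = 48. This suggests v_t = 5·3^(t - 1) + 3.
Base case (t = 1): the formula gives 8 = 8 = v_1.
Inductive step: suppose the statement holds for some k ≥ 1, so v_k = 5·3^(k - 1) + 3.
Then v_{k+1} = 3·v_k - 6 = 3·(5·3^(k - 1) + 3) - 6 = 5·3^k + 3 = 5·3^((k+1) - 1) + 3,
which is the claimed formula at t = k+1.
By induction, the statement is established for all t ≥ 1.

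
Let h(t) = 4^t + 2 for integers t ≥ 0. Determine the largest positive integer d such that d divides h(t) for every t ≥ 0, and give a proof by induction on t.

d = 3

Computing the first values: h(0) = 3 and h(1) = 6; gcd(3, 6) = 3, so d ≤ 3.
We prove 3 | 4^t + 2 for all t ≥ 0 by induction on t.
When t = 0: h(0) = 3 = 3·(1), so 3 | h(0).
Inductive step: assume the claim holds for t = k, i.e. 3 | h(k). Then
h(k+1) = 4^(k+1) + 2 = 4·(4^k + 2) - 6 = 4·h(k) - 6. The first term is divisible by 3 by the inductive hypothesis, and -6 is divisible by 3. Hence 3 | h(k+1).
Hence, by induction on t, the claim holds for every t ≥ 0.
Therefore the largest such d is 3.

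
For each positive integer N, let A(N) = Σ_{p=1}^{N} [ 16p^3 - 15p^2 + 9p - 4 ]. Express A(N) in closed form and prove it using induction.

We claim A(N) = N(4N^3 + 3N^2 + N - 2) for all N ≥ 1.
When N = 1: A(1) = 6, and the closed form gives 6. They agree.
For the inductive step, assume it holds for an arbitrary p ≥ 1, so A(p) = p(4p^3 + 3p^2 + p - 2).
Then A(p+1) = A(p) + (16p^3 + 33p^2 + 27p + 6) = (p(4p^3 + 3p^2 + p - 2)) + (16p^3 + 33p^2 + 27p + 6).
Simplifying, A(p+1) = (p + 1)(4p^3 + 15p^2 + 19p + 6) = (p+1)(4(p+1)^3 + 3(p+1)^2 + (p+1) - 2),
which is the closed form with N = p+1.
By induction, the statement is established for all N ≥ 1.

A(N) = N(4N^3 + 3N^2 + N - 2)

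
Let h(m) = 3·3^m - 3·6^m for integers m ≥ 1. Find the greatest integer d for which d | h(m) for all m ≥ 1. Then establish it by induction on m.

Computing the first values: h(1) = -9 and h(2) = -81; gcd(-9, -81) = 9, so d ≤ 9.
We prove 9 | 3·3^m - 3·6^m for all m ≥ 1 by induction on m.
Base case (m = 1): h(1) = -9 = 9·(-1), so 9 | h(1).
For the inductive step, assume it holds for an arbitrary j ≥ 1, i.e. 9 | h(j). Then
h(j+1) − 6·h(j) = (3·3^(j+1) - 3·6^(j+1)) − 6·(3·3^j - 3·6^j) = (3)·3^j·(3 − 6) = (-9)·3^j. Since 9 | h(j) by the inductive hypothesis, 9 | 6·h(j); and 9 | -9 since -9 = 9·-1. Therefore 9 | h(j+1).
Hence, by induction on m, the claim holds for every m ≥ 1.
Therefore the largest such d is 9.

d = 9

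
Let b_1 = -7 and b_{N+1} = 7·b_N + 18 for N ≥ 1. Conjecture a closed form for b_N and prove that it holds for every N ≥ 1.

b_N = -4·7^(N - 1) - 3

Computing the first terms: b_1 = -7, b_2 = -31, b_3 = -199. This suggests b_N = -4·7^(N - 1) - 3.
When N = 1: the formula gives -7 = -7 = b_1.
Inductive step: assume the claim holds for N = j, so b_j = -4·7^(j - 1) - 3.
Then b_{j+1} = 7·b_j + 18 = 7·(-4·7^(j - 1) - 3) + 18 = -4·7^j - 3 = -4·7^((j+1) - 1) - 3,
which is the claimed formula at N = j+1.
By induction, the statement is established for all N ≥ 1.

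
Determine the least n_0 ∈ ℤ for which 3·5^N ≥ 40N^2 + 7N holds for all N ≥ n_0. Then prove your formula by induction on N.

At N = 3: 375 < 381, so the inequality fails and n_0 ≥ 4. We prove 3·5^N ≥ 40N^2 + 7N for all N ≥ 4.
Base case (N = 4): 3·5^N = 1875 and 40N^2 + 7N = 668, so 1875 ≥ 668.
Inductive step: suppose the statement holds for some i ≥ 4, so 3·5^i ≥ 40i^2 + 7i.
Then 3·5^(i + 1) = 5·(3·5^i) ≥ 5·(40i^2 + 7i).
Also, for i ≥ 4 we have 5·(40i^2 + 7i) ≥ 40(i+1)^2 + 7(i+1), since 5·(40i^2 + 7i) − (40(i+1)^2 + 7(i+1)) = 160i^2 - 52i - 47, which is nonnegative for all i ≥ 4.
Combining, 3·5^(i + 1) ≥ 40(i+1)^2 + 7(i+1).
This completes the induction.
Hence the smallest such n_0 is 4.

n_0 = 4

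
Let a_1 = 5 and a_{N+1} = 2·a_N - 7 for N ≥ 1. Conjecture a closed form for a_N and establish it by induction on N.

a_N = -2^N + 7

Computing the first terms: a_1 = 5, a_2 = 3, a_3 = -1. This suggests a_N = -2^N + 7.
For the base case N = 1: the formula gives 5 = 5 = a_1.
Inductive step: suppose the statement holds for some k ≥ 1, so a_k = -2^k + 7.
Then a_{k+1} = 2·a_k - 7 = 2·(-2^k + 7) - 7 = -2^(k + 1) + 7,
which is the claimed formula at N = k+1.
This completes the induction.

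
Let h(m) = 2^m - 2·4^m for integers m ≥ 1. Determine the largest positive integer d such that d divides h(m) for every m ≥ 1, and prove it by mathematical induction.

d = 2

Computing the first values: h(1) = -6 and h(2) = -28; gcd(-6, -28) = 2, so d ≤ 2.
We prove 2 | 2^m - 2·4^m for all m ≥ 1 by induction on m.
When m = 1: h(1) = -6 = 2·(-3), so 2 | h(1).
Inductive step: suppose the statement holds for some k ≥ 1, i.e. 2 | h(k). Then
h(k+1) − 4·h(k) = (2^(k+1) - 2·4^(k+1)) − 4·(2^k - 2·4^k) = (1)·2^k·(2 − 4) = (-2)·2^k. Since 2 | h(k) by the inductive hypothesis, 2 | 4·h(k); and 2 | -2 since -2 = 2·-1. Therefore 2 | h(k+1).
By induction, the statement is established for all m ≥ 1.
Therefore the largest such d is 2.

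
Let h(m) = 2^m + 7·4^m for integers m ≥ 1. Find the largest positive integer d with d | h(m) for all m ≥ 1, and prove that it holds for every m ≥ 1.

Computing the first values: h(1) = 30 and h(2) = 116; gcd(30, 116) = 2, so d ≤ 2.
We prove 2 | 2^m + 7·4^m for all m ≥ 1 by induction on m.
For the base case m = 1: h(1) = 30 = 2·(15), so 2 | h(1).
Inductive step: suppose the statement holds for some r ≥ 1, i.e. 2 | h(r). Then
h(r+1) − 4·h(r) = (2^(r+1) + 7·4^(r+1)) − 4·(2^r + 7·4^r) = (1)·2^r·(2 − 4) = (-2)·2^r. Since 2 | h(r) by the inductive hypothesis, 2 | 4·h(r); and 2 | -2 since -2 = 2·-1. Therefore 2 | h(r+1).
Hence, by induction on m, the claim holds for every m ≥ 1.
Therefore the largest such d is 2.

d = 2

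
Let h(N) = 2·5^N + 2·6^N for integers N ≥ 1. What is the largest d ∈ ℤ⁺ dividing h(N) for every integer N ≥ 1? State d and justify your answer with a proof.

d = 2

Computing the first values: h(1) = 22 and h(2) = 122; gcd(22, 122) = 2, so d ≤ 2.
We prove 2 | 2·5^N + 2·6^N for all N ≥ 1 by induction on N.
Base case (N = 1): h(1) = 22 = 2·(11), so 2 | h(1).
Suppose the result is true for N = j, i.e. 2 | h(j). Then
h(j+1) − 6·h(j) = (2·5^(j+1) + 2·6^(j+1)) − 6·(2·5^j + 2·6^j) = (2)·5^j·(5 − 6) = (-2)·5^j. Since 2 | h(j) by the inductive hypothesis, 2 | 6·h(j); and 2 | -2 since -2 = 2·-1. Therefore 2 | h(j+1).
Hence, by induction on N, the claim holds for every N ≥ 1.
Therefore the largest such d is 2.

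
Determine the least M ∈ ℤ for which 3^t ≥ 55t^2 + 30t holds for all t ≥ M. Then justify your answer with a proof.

At t = 7: 2187 < 2905, so the inequality fails and M ≥ 8. We prove 3^t ≥ 55t^2 + 30t for all t ≥ 8.
When t = 8: 3^t = 6561 and 55t^2 + 30t = 3760, so 6561 ≥ 3760.
Suppose the result is true for t = j, so 3^j ≥ 55j^2 + 30j.
Then 3^(j + 1) = 3·(3^j) ≥ 3·(55j^2 + 30j).
Also, for j ≥ 8 we have 3·(55j^2 + 30j) ≥ 55(j+1)^2 + 30(j+1), since 3·(55j^2 + 30j) − (55(j+1)^2 + 30(j+1)) = 110j^2 - 50j - 85, which is nonnegative for all j ≥ 8.
Combining, 3^(j + 1) ≥ 55(j+1)^2 + 30(j+1).
By the principle of mathematical induction, the result holds for all t ≥ 8.
Hence the smallest such M is 8.

M = 8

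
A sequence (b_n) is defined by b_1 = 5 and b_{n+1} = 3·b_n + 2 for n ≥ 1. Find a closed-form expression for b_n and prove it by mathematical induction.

Computing the first terms: b_1 = 5, b_2 = 17, b_3 = 53. This suggests b_n = 2·3^n - 1.
For the base case n = 1: the formula gives 5 = 5 = b_1.
Suppose the result is true for n = m, so b_m = 2·3^m - 1.
Then b_{m+1} = 3·b_m + 2 = 3·(2·3^m - 1) + 2 = 2·3^(m + 1) - 1,
which is the claimed formula at n = m+1.
By induction, the statement is established for all n ≥ 1.

b_n = 2·3^n - 1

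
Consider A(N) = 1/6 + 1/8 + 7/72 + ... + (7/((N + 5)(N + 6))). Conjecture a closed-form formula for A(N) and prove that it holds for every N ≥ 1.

We claim A(N) = 7N/(6(N + 6)) for all N ≥ 1.
Base case (N = 1): A(1) = 1/6, and the closed form gives 1/6. They agree.
Inductive step: suppose the statement holds for some r ≥ 1, so A(r) = 7r/(6(r + 6)).
Then A(r+1) = A(r) + (7/((r + 6)(r + 7))) = (7r/(6(r + 6))) + (7/((r + 6)(r + 7))).
Simplifying, A(r+1) = 7(r + 1)/(6(r + 7)) = 7(r+1)/(6((r+1) + 6)),
which is the closed form with N = r+1.
This completes the induction.

A(N) = 7N/(6(N + 6))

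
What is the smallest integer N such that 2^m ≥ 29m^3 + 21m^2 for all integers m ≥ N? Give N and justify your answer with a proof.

N = 18

At m = 17: 131072 < 148546, so the inequality fails and N ≥ 18. We prove 2^m ≥ 29m^3 + 21m^2 for all m ≥ 18.
When m = 18: 2^m = 262144 and 29m^3 + 21m^2 = 175932, so 262144 ≥ 175932.
Suppose the result is true for m = p, so 2^p ≥ 29p^3 + 21p^2.
Then 2^(p + 1) = 2·(2^p) ≥ 2·(29p^3 + 21p^2).
Also, for p ≥ 18 we have 2·(29p^3 + 21p^2) ≥ 29(p+1)^3 + 21(p+1)^2, since 2·(29p^3 + 21p^2) − (29(p+1)^3 + 21(p+1)^2) = 29p^3 - 66p^2 - 129p - 50, which is nonnegative for all p ≥ 18.
Combining, 2^(p + 1) ≥ 29(p+1)^3 + 21(p+1)^2.
By induction, the statement is established for all m ≥ 18.
Hence the smallest such N is 18.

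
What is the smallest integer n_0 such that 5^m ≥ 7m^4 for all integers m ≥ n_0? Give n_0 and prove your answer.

n_0 = 6

At m = 5: 3125 < 4375, so the inequality fails and n_0 ≥ 6. We prove 5^m ≥ 7m^4 for all m ≥ 6.
For the base case m = 6: 5^m = 15625 and 7m^4 = 9072, so 15625 ≥ 9072.
Inductive step: assume the claim holds for m = j, so 5^j ≥ 7j^4.
Then 5^(j + 1) = 5·(5^j) ≥ 5·(7j^4).
Also, for j ≥ 6 we have 5·(7j^4) ≥ 7(j+1)^4, since 5 ≥ (1 + 1/j)^4 for all j ≥ 6.
Combining, 5^(j + 1) ≥ 7(j+1)^4.
Hence, by induction on m, the claim holds for every m ≥ 6.
Hence the smallest such n_0 is 6.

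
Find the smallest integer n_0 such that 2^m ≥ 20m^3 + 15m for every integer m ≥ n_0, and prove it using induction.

n_0 = 17

At m = 16: 65536 < 82160, so the inequality fails and n_0 ≥ 17. We prove 2^m ≥ 20m^3 + 15m for all m ≥ 17.
When m = 17: 2^m = 131072 and 20m^3 + 15m = 98515, so 131072 ≥ 98515.
Suppose the result is true for m = r, so 2^r ≥ 20r^3 + 15r.
Then 2^(r + 1) = 2·(2^r) ≥ 2·(20r^3 + 15r).
Also, for r ≥ 17 we have 2·(20r^3 + 15r) ≥ 20(r+1)^3 + 15(r+1), since 2·(20r^3 + 15r) − (20(r+1)^3 + 15(r+1)) = 20r^3 - 60r^2 - 45r - 35, which is nonnegative for all r ≥ 17.
Combining, 2^(r + 1) ≥ 20(r+1)^3 + 15(r+1).
This completes the induction.
Hence the smallest such n_0 is 17.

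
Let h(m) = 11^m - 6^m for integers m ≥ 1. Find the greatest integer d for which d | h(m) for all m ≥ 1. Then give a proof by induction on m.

Computing the first values: h(1) = 5 and h(2) = 85; gcd(5, 85) = 5, so d ≤ 5.
We prove 5 | 11^m - 6^m for all m ≥ 1 by induction on m.
Base step (m = 1): h(1) = 5 = 5·(1), so 5 | h(1).
For the inductive step, assume it holds for an arbitrary r ≥ 1, i.e. 5 | h(r). Then
11^{r+1} − 6^{r+1} = 11·11^r − 6·6^r = 11·(11^r − 6^r) + (5)·6^r. The first term is divisible by 5 by the inductive hypothesis, and the second term (5)·6^r is divisible by 5 since 5 | 5. Hence 5 | h(r+1).
By the principle of mathematical induction, the result holds for all m ≥ 1.
Therefore the largest such d is 5.

d = 5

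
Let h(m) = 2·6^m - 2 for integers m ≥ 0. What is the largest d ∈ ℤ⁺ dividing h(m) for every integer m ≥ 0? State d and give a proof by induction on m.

Computing the first values: h(0) = 0 and h(1) = 10; gcd(0, 10) = 10, so d ≤ 10.
We prove 10 | 2·6^m - 2 for all m ≥ 0 by induction on m.
For the base case m = 0: h(0) = 0 = 10·(0), so 10 | h(0).
Inductive step: suppose the statement holds for some j ≥ 0, i.e. 10 | h(j). Then
h(j+1) = 2·6^(j+1) - 2 = 6·(2·6^j - 2) + 10 = 6·h(j) + 10. The first term is divisible by 10 by the inductive hypothesis, and 10 is divisible by 10. Hence 10 | h(j+1).
By the principle of mathematical induction, the result holds for all m ≥ 0.
Therefore the largest such d is 10.

d = 10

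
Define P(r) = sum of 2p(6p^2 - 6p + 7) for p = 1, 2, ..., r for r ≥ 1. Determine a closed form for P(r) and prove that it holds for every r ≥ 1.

P(r) = r(r + 1)(3r^2 - r + 5)

We claim P(r) = r(r + 1)(3r^2 - r + 5) for all r ≥ 1.
Base case (r = 1): P(1) = 14, and the closed form gives 14. They agree.
For the inductive step, assume it holds for an arbitrary p ≥ 1, so P(p) = p(3p^3 + 2p^2 + 4p + 5).
Then P(p+1) = P(p) + (12p^3 + 24p^2 + 26p + 14) = (p(3p^3 + 2p^2 + 4p + 5)) + (12p^3 + 24p^2 + 26p + 14).
Simplifying, P(p+1) = (p + 1)(p + 2)(3p^2 + 5p + 7) = (p+1)((p+1) + 1)(3(p+1)^2 - (p+1) + 5),
which is the closed form with r = p+1.
By the principle of mathematical induction, the result holds for all r ≥ 1.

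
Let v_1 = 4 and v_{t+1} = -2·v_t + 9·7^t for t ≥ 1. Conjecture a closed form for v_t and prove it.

v_t = -3(-2)^(t - 1) + 7^t

Computing the first terms: v_1 = 4, v_2 = 55, v_3 = 331. This suggests v_t = -3(-2)^(t - 1) + 7^t.
When t = 1: the formula gives 4 = 4 = v_1.
Suppose the result is true for t = i, so v_i = -3(-2)^(i - 1) + 7^i.
Then v_{i+1} = -2·v_i + 9·7^i = -2·(-3(-2)^(i - 1) + 7^i) + 9·7^i = -3(-2)^i + 7^(i + 1) = -3(-2)^((i+1) - 1) + 7^(i+1),
which is the claimed formula at t = i+1.
By the principle of mathematical induction, the result holds for all t ≥ 1.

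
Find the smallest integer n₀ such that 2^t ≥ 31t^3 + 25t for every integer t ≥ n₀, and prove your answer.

At t = 17: 131072 < 152728, so the inequality fails and n₀ ≥ 18. We prove 2^t ≥ 31t^3 + 25t for all t ≥ 18.
For the base case t = 18: 2^t = 262144 and 31t^3 + 25t = 181242, so 262144 ≥ 181242.
Inductive step: suppose the statement holds for some m ≥ 18, so 2^m ≥ 31m^3 + 25m.
Then 2^(m + 1) = 2·(2^m) ≥ 2·(31m^3 + 25m).
Also, for m ≥ 18 we have 2·(31m^3 + 25m) ≥ 31(m+1)^3 + 25(m+1), since 2·(31m^3 + 25m) − (31(m+1)^3 + 25(m+1)) = 31m^3 - 93m^2 - 68m - 56, which is nonnegative for all m ≥ 18.
Combining, 2^(m + 1) ≥ 31(m+1)^3 + 25(m+1).
By the principle of mathematical induction, the result holds for all t ≥ 18.
Hence the smallest such n₀ is 18.

n₀ = 18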